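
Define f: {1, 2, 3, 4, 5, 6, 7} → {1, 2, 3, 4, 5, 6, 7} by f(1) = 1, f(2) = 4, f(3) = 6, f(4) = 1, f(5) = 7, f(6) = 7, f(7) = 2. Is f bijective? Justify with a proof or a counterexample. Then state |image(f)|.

5

f(1) = 1 = f(4) with 1 ≠ 4, so f is not injective, hence not bijective.
The image of f is {1, 2, 4, 6, 7}, which has 5 elements.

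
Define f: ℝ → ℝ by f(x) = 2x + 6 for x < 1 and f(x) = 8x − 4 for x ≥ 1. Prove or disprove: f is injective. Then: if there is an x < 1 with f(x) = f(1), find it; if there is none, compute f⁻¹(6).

-1

Both pieces are strictly increasing (slopes 2 and 8), so each is injective on its own interval.
The left piece maps (−∞, 1) onto (−∞, 8); the right piece maps [1, ∞) onto [4, ∞).
These images overlap. In particular f(1) = 4 (right piece), and solving 2x + 6 = 4 on the left piece gives x = −1 < 1.
So f(−1) = f(1) with −1 ≠ 1, and f is not injective. This x = −1 is the requested value below 1.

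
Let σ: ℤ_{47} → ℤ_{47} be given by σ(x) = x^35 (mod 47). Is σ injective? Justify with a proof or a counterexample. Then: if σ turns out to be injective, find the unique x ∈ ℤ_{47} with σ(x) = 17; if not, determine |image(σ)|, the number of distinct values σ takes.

7

Since 47 is prime, the nonzero elements of ℤ_{47} form a cyclic group of order 46.
As gcd(35, 46) = 1, raising to the 35th power is a bijection on this group: if s^35 ≡ t^35 then (st^{−1})^35 = 1, and the only element of order dividing gcd(35, 46) = 1 is 1, so s = t.
With σ(0) = 0 this makes σ injective on all of ℤ_{47}, hence bijective (finite equal-size domain and codomain). In particular σ is injective.
Since σ is injective, we find the preimage of 17. The inverse of x ↦ x^35 on (ℤ_{47})^× is x ↦ x^25, because 35·25 = 875 = 19·46 + 1 ≡ 1 (mod 46) and x^{46} = 1 for x ≠ 0 (Fermat). So σ⁻¹(17) = 17^25 mod 47.
Repeated squaring mod 47: 17^1 ≡ 17, 17^2 ≡ 17² = 289 ≡ 7, 17^4 ≡ 7² = 49 ≡ 2, 17^8 ≡ 2² = 4, 17^16 ≡ 4² = 16. Since 25 = 16 + 8 + 1, 17^25 ≡ 16·4·17: 16·4 = 64 ≡ 17, then 17·17 = 289 ≡ 7. So 17^25 ≡ 7 (mod 47).
Hence σ⁻¹(17) = 7.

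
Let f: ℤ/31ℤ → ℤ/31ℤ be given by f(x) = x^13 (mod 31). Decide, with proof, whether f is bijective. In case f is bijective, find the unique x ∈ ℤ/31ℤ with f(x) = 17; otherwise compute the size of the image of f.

12

Since 31 is prime, the nonzero elements of ℤ/31ℤ form a cyclic group of order 30.
As gcd(13, 30) = 1, raising to the 13th power is a bijection on this group: if a^13 ≡ b^13 then (ab^{−1})^13 = 1, and the only element of order dividing gcd(13, 30) = 1 is 1, so a = b.
With f(0) = 0 this makes f injective on all of ℤ/31ℤ, hence bijective (finite equal-size domain and codomain). In particular f is bijective.
Since f is bijective, we find the preimage of 17. The inverse of x ↦ x^13 on (ℤ/31ℤ)^× is x ↦ x^7, because 13·7 = 91 = 3·30 + 1 ≡ 1 (mod 30) and x^{30} = 1 for x ≠ 0 (Fermat). So f⁻¹(17) = 17^7 mod 31.
Repeated squaring mod 31: 17^1 ≡ 17, 17^2 ≡ 17² = 289 ≡ 10, 17^4 ≡ 10² = 100 ≡ 7. Since 7 = 4 + 2 + 1, 17^7 ≡ 7·10·17: 7·10 = 70 ≡ 8, then 8·17 = 136 ≡ 12. So 17^7 ≡ 12 (mod 31).
Hence f⁻¹(17) = 12.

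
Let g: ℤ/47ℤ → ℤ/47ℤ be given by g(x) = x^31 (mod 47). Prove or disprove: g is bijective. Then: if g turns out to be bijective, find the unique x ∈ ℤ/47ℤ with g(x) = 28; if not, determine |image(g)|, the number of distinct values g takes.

3

Since 47 is prime, the nonzero elements of ℤ/47ℤ form a cyclic group of order 46.
As gcd(31, 46) = 1, raising to the 31st power is a bijection on this group: if x_1^31 ≡ x_2^31 then (x_1x_2^{−1})^31 = 1, and the only element of order dividing gcd(31, 46) = 1 is 1, so x_1 = x_2.
With g(0) = 0 this makes g injective on all of ℤ/47ℤ, hence bijective (finite equal-size domain and codomain). In particular g is bijective.
Since g is bijective, we find the preimage of 28. The inverse of x ↦ x^31 on (ℤ/47ℤ)^× is x ↦ x^3, because 31·3 = 93 = 2·46 + 1 ≡ 1 (mod 46) and x^{46} = 1 for x ≠ 0 (Fermat). So g⁻¹(28) = 28^3 mod 47.
Repeated squaring mod 47: 28^1 ≡ 28, 28^2 ≡ 28² = 784 ≡ 32. Since 3 = 2 + 1, 28^3 ≡ 32·28: 32·28 = 896 ≡ 3. So 28^3 ≡ 3 (mod 47).
Hence g⁻¹(28) = 3.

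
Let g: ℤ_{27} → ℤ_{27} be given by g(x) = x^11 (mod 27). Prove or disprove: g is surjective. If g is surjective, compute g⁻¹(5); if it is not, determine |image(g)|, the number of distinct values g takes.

g(0) = 0^11 = 0.
g(3): Repeated squaring mod 27: 3^1 ≡ 3, 3^2 ≡ 3² = 9, 3^4 ≡ 9² = 81 ≡ 0, 3^8 ≡ 0² = 0. Since 11 = 8 + 2 + 1, 3^11 ≡ 0·9·3: 0·9 = 0, then 0·3 = 0. So 3^11 ≡ 0 (mod 27).
So g(0) = g(3) = 0 while 0 ≠ 3, thus g is not injective.
A non-injective map from the 27-element set ℤ_{27} to itself takes at most 26 distinct values, so it cannot be surjective. So g is not surjective.
Since g is not surjective, we determine |image(g)|. Computing x^11 mod 27 for each x (by repeated squaring, reducing mod 27 at every step), the values g(0), g(1), …, g(26) are: 0, 1, 23, 0, 16, 2, 0, 22, 17, 0, 19, 14, 0, 7, 20, 0, 13, 8, 0, 10, 5, 0, 25, 11, 0, 4, 26.
The distinct values are {0, 1, 2, 4, 5, 7, 8, 10, 11, 13, 14, 16, 17, 19, 20, 22, 23, 25, 26}; there are 19 of them.

19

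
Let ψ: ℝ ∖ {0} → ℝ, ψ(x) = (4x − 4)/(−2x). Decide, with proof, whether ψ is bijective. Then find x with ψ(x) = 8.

If ψ(x) = −2, cross-multiplying gives −2(4x − 4) = 4(−2x), which simplifies to 8 = 0 — false.  So −2 has no preimage and ψ is not surjective.
So ψ is not bijective.
Solving ψ(x) = 8: cross-multiplying gives 4x − 4 = 8(−2x), which rearranges to 20x = 4, so x = 1/5.

1/5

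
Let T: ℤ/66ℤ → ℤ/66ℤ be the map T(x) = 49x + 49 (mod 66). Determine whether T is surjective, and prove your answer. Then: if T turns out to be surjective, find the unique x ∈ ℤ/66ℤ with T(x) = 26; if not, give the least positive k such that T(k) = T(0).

Since gcd(49, 66) = 1, 49 is invertible modulo 66. Euclid's algorithm: 66 = 1·49 + 17, 49 = 2·17 + 15, 17 = 1·15 + 2, 15 = 7·2 + 1; back-substituting gives 1 = 31·49 − 23·66, so 49⁻¹ ≡ 31 (mod 66).
For any y ∈ ℤ/66ℤ, x = 31(y − 49) mod 66 satisfies T(x) = 49·31(y − 49) + 49 ≡ y (since 49·31 ≡ 1 mod 66). So every y has a preimage.
Hence T is surjective.
Since T is surjective, we find T⁻¹(26): we need 49x ≡ 26 − 49 ≡ 43 (mod 66). Using 49⁻¹ = 31: x ≡ 31·43 = 1333 = 20·66 + 13, so x = 13.
Check: T(13) = 49·13 + 49 = 686 = 10·66 + 26 ≡ 26 (mod 66).

13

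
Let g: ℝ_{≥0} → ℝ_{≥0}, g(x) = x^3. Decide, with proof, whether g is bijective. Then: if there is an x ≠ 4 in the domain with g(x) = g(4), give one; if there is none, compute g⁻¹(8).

On ℝ_{≥0}, x ↦ x^3 is strictly increasing (injective) and for any y ∈ ℝ_{≥0} the 3rd root y^{1/3} lies in ℝ_{≥0} (surjective). So g is bijective.
Since x ↦ x^3 is strictly increasing on ℝ_{≥0}, it is injective there, so no x ≠ 4 in the domain has g(x) = g(4). We therefore compute g⁻¹(8) = 8^{1/3} = 2 (indeed 2^3 = 8).

2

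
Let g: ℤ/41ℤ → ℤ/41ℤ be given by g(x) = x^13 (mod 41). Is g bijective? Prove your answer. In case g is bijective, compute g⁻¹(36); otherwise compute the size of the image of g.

20

Since 41 is prime, the nonzero elements of ℤ/41ℤ form a cyclic group of order 40.
As gcd(13, 40) = 1, raising to the 13th power is a bijection on this group: if a^13 ≡ b^13 then (ab^{−1})^13 = 1, and the only element of order dividing gcd(13, 40) = 1 is 1, so a = b.
With g(0) = 0 this makes g injective on all of ℤ/41ℤ, hence bijective (finite equal-size domain and codomain). In particular g is bijective.
Since g is bijective, we find the preimage of 36. The inverse of x ↦ x^13 on (ℤ/41ℤ)^× is x ↦ x^37, because 13·37 = 481 = 12·40 + 1 ≡ 1 (mod 40) and x^{40} = 1 for x ≠ 0 (Fermat). So g⁻¹(36) = 36^37 mod 41.
Repeated squaring mod 41: 36^1 ≡ 36, 36^2 ≡ 36² = 1296 ≡ 25, 36^4 ≡ 25² = 625 ≡ 10, 36^8 ≡ 10² = 100 ≡ 18, 36^16 ≡ 18² = 324 ≡ 37, 36^32 ≡ 37² = 1369 ≡ 16. Since 37 = 32 + 4 + 1, 36^37 ≡ 16·10·36: 16·10 = 160 ≡ 37, then 37·36 = 1332 ≡ 20. So 36^37 ≡ 20 (mod 41).
Hence g⁻¹(36) = 20.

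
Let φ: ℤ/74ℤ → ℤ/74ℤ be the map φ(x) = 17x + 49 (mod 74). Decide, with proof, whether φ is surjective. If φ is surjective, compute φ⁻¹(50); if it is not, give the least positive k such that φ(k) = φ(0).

61

Since gcd(17, 74) = 1, 17 is invertible modulo 74. Euclid's algorithm: 74 = 4·17 + 6, 17 = 2·6 + 5, 6 = 1·5 + 1; back-substituting gives 1 = 61·17 − 14·74, so 17⁻¹ ≡ 61 (mod 74).
For any y ∈ ℤ/74ℤ, x = 61(y − 49) mod 74 satisfies φ(x) = 17·61(y − 49) + 49 ≡ y (since 17·61 ≡ 1 mod 74). So every y has a preimage.
Hence φ is surjective.
Since φ is surjective, we find φ⁻¹(50): we need 17x ≡ 50 − 49 ≡ 1 (mod 74). Using 17⁻¹ = 61: x ≡ 61·1 = 61, so x = 61.
Check: φ(61) = 17·61 + 49 = 1086 = 14·74 + 50 ≡ 50 (mod 74).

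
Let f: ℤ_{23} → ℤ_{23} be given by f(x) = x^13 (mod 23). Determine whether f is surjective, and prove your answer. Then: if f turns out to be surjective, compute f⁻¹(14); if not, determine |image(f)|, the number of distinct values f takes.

20

Since 23 is prime, the nonzero elements of ℤ_{23} form a cyclic group of order 22.
As gcd(13, 22) = 1, raising to the 13th power is a bijection on this group: if a^13 ≡ b^13 then (ab^{−1})^13 = 1, and the only element of order dividing gcd(13, 22) = 1 is 1, so a = b.
With f(0) = 0 this makes f injective on all of ℤ_{23}, hence bijective (finite equal-size domain and codomain). In particular f is surjective.
Since f is surjective, we find the preimage of 14. The inverse of x ↦ x^13 on (ℤ_{23})^× is x ↦ x^17, because 13·17 = 221 = 10·22 + 1 ≡ 1 (mod 22) and x^{22} = 1 for x ≠ 0 (Fermat). So f⁻¹(14) = 14^17 mod 23.
Repeated squaring mod 23: 14^1 ≡ 14, 14^2 ≡ 14² = 196 ≡ 12, 14^4 ≡ 12² = 144 ≡ 6, 14^8 ≡ 6² = 36 ≡ 13, 14^16 ≡ 13² = 169 ≡ 8. Since 17 = 16 + 1, 14^17 ≡ 8·14: 8·14 = 112 ≡ 20. So 14^17 ≡ 20 (mod 23).
Hence f⁻¹(14) = 20.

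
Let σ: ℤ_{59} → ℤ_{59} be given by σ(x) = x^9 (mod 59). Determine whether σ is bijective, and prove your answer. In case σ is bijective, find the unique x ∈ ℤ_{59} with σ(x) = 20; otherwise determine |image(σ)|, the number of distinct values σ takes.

26

Since 59 is prime, the nonzero elements of ℤ_{59} form a cyclic group of order 58.
As gcd(9, 58) = 1, raising to the 9th power is a bijection on this group: if x_1^9 ≡ x_2^9 then (x_1x_2^{−1})^9 = 1, and the only element of order dividing gcd(9, 58) = 1 is 1, so x_1 = x_2.
With σ(0) = 0 this makes σ injective on all of ℤ_{59}, hence bijective (finite equal-size domain and codomain). In particular σ is bijective.
Since σ is bijective, we find the preimage of 20. The inverse of x ↦ x^9 on (ℤ_{59})^× is x ↦ x^13, because 9·13 = 117 = 2·58 + 1 ≡ 1 (mod 58) and x^{58} = 1 for x ≠ 0 (Fermat). So σ⁻¹(20) = 20^13 mod 59.
Repeated squaring mod 59: 20^1 ≡ 20, 20^2 ≡ 20² = 400 ≡ 46, 20^4 ≡ 46² = 2116 ≡ 51, 20^8 ≡ 51² = 2601 ≡ 5. Since 13 = 8 + 4 + 1, 20^13 ≡ 5·51·20: 5·51 = 255 ≡ 19, then 19·20 = 380 ≡ 26. So 20^13 ≡ 26 (mod 59).
Hence σ⁻¹(20) = 26.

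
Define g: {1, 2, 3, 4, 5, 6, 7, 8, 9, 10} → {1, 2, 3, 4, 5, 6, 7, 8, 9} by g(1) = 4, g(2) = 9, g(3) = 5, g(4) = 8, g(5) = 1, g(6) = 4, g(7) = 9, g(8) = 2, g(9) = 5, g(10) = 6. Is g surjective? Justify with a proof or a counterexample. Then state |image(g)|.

7

No element maps to 3, so g is not surjective.
The image of g is {1, 2, 4, 5, 6, 8, 9}, which has 7 elements.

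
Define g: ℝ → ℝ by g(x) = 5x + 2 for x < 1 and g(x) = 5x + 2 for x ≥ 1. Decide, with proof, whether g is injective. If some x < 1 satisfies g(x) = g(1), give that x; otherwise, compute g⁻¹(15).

13/5

Both pieces are strictly increasing (slopes 5 and 5), so each is injective on its own interval.
The left piece maps (−∞, 1) onto (−∞, 7); the right piece maps [1, ∞) onto [7, ∞).
These images are disjoint, so no value is attained by both pieces. Thus g is injective.
Because the two images are disjoint, no x < 1 has g(x) = g(1), so we compute g⁻¹(15): 15 lies in [7, ∞), so solve 5x + 2 = 15: x = (15 − 2)/5 = 13/5.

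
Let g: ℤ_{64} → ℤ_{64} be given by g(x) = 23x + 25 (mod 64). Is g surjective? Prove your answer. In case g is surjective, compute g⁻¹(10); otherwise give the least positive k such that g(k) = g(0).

By definition, surjectivity means every element of the codomain has a preimage under g.
Since gcd(23, 64) = 1, 23 is invertible modulo 64. Euclid's algorithm: 64 = 2·23 + 18, 23 = 1·18 + 5, 18 = 3·5 + 3, 5 = 1·3 + 2, 3 = 1·2 + 1; back-substituting gives 1 = 39·23 − 14·64, so 23⁻¹ ≡ 39 (mod 64).
Then y ↦ 39(y − 25) is a two-sided inverse to g, so every y ∈ ℤ_{64} has a preimage.
So g is surjective.
Since g is surjective, we find g⁻¹(10): we need 23x ≡ 10 − 25 ≡ 49 (mod 64). Using 23⁻¹ = 39: x ≡ 39·49 = 1911 = 29·64 + 55, so x = 55.
Check: g(55) = 23·55 + 25 = 1290 = 20·64 + 10 ≡ 10 (mod 64).

55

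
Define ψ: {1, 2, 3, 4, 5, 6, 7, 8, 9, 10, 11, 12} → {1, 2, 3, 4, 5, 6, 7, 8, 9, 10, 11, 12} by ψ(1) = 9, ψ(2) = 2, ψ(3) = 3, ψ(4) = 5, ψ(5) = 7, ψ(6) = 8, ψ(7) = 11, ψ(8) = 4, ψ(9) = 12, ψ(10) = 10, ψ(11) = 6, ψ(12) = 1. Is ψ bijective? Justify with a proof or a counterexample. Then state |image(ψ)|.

12

The values 9, 2, 3, 5, 7, 8, 11, 4, 12, 10, 6, 1 are a permutation of {1, 2, 3, 4, 5, 6, 7, 8, 9, 10, 11, 12}: each element appears exactly once.
So ψ is injective and surjective, hence bijective.
The image of ψ is {1, 2, 3, 4, 5, 6, 7, 8, 9, 10, 11, 12}, which has 12 elements.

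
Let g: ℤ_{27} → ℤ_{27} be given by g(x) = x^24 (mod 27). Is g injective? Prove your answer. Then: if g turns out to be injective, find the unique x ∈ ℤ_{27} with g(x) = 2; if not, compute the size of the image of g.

g(0) = 0^24 = 0.
g(3): Repeated squaring mod 27: 3^1 ≡ 3, 3^2 ≡ 3² = 9, 3^4 ≡ 9² = 81 ≡ 0, 3^8 ≡ 0² = 0, 3^16 ≡ 0² = 0. Since 24 = 16 + 8, 3^24 ≡ 0·0: 0·0 = 0. So 3^24 ≡ 0 (mod 27).
So g(0) = g(3) = 0 while 0 ≠ 3, thus g is not injective.
Since g is not injective, we determine |image(g)|. Computing x^24 mod 27 for each x (by repeated squaring, reducing mod 27 at every step), the values g(0), g(1), …, g(26) are: 0, 1, 10, 0, 19, 19, 0, 10, 1, 0, 1, 10, 0, 19, 19, 0, 10, 1, 0, 1, 10, 0, 19, 19, 0, 10, 1.
The distinct values are {0, 1, 10, 19}; there are 4 of them.

4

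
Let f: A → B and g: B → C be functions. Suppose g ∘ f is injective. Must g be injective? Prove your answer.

not injective

No. Take A = {0}, B = {0, 1}, C = {0, 1}, f(a) = a for each a ∈ A, and g(b) = 0 if b ∈ {0, 1} else g(b) = b.
Then g ∘ f = f is injective (A ⊂ B and f is the inclusion), but g(0) = g(1) = 0 with 0 ≠ 1, so g is not injective.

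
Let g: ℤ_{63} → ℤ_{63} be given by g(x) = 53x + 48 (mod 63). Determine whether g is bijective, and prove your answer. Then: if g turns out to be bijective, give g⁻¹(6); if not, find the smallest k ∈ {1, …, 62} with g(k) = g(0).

If g(a) = g(b), then 53a ≡ 53b (mod 63). Because gcd(53, 63) = 1, we may cancel 53 to get a ≡ b (mod 63).
We now compute 53⁻¹ mod 63 explicitly. Euclid's algorithm: 63 = 1·53 + 10, 53 = 5·10 + 3, 10 = 3·3 + 1; back-substituting gives 1 = 44·53 − 37·63, so 53⁻¹ ≡ 44 (mod 63).
For any y ∈ ℤ_{63}, x = 44(y − 48) mod 63 satisfies g(x) = 53·44(y − 48) + 48 ≡ y (since 53·44 ≡ 1 mod 63). So every y has a preimage.
Therefore g is bijective.
Since g is bijective, we compute g⁻¹(6): solve 53x + 48 ≡ 6 (mod 63), i.e. 53x ≡ 21 (mod 63).
Multiplying by 53⁻¹ = 44 gives x ≡ 44·21 = 924 = 14·63 + 42 ≡ 42 (mod 63).
Check: g(42) = 53·42 + 48 = 2274 = 36·63 + 6 ≡ 6 (mod 63).

42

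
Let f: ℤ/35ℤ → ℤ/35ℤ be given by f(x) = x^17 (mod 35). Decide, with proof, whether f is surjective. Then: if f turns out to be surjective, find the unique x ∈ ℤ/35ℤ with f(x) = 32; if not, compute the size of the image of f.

2

Computing x^17 mod 35 for each x (by repeated squaring, reducing mod 35 at every step), the values f(0), f(1), …, f(34) are: 0, 1, 32, 33, 9, 10, 6, 7, 8, 4, 5, 16, 17, 13, 14, 15, 11, 12, 23, 24, 20, 21, 22, 18, 19, 30, 31, 27, 28, 29, 25, 26, 2, 3, 34.
Every element of ℤ/35ℤ appears exactly once in this list, so f is a bijection, and in particular surjective.
Since f is surjective, we read off the preimage of 32 from the same table: f(2) = 32, so f⁻¹(32) = 2.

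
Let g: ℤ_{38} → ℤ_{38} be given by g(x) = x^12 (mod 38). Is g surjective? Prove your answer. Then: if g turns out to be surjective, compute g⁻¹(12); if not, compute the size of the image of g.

g(3): Repeated squaring mod 38: 3^1 ≡ 3, 3^2 ≡ 3² = 9, 3^4 ≡ 9² = 81 ≡ 5, 3^8 ≡ 5² = 25. Since 12 = 8 + 4, 3^12 ≡ 25·5: 25·5 = 125 ≡ 11. So 3^12 ≡ 11 (mod 38).
g(5): Repeated squaring mod 38: 5^1 ≡ 5, 5^2 ≡ 5² = 25, 5^4 ≡ 25² = 625 ≡ 17, 5^8 ≡ 17² = 289 ≡ 23. Since 12 = 8 + 4, 5^12 ≡ 23·17: 23·17 = 391 ≡ 11. So 5^12 ≡ 11 (mod 38).
So g(3) = g(5) = 11 while 3 ≠ 5, so g is not injective.
A non-injective map from the 38-element set ℤ_{38} to itself takes at most 37 distinct values, so it cannot be surjective. Therefore g is not surjective.
Since g is not surjective, we determine |image(g)|. Computing x^12 mod 38 for each x (by repeated squaring, reducing mod 38 at every step), the values g(0), g(1), …, g(37) are: 0, 1, 30, 11, 26, 11, 26, 1, 20, 7, 26, 1, 20, 7, 30, 7, 30, 11, 20, 19, 20, 11, 30, 7, 30, 7, 20, 1, 26, 7, 20, 1, 26, 11, 26, 11, 30, 1.
The distinct values are {0, 1, 7, 11, 19, 20, 26, 30}; there are 8 of them.

8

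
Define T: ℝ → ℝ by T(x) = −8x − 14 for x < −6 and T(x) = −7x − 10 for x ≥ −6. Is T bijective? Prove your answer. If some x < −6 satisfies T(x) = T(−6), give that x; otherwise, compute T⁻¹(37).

Both pieces are strictly decreasing (slopes −8 and −7), so each is injective on its own interval.
The left piece maps (−∞, −6) onto (34, ∞); the right piece maps [−6, ∞) onto (−∞, 32].
The images leave a gap (34 has no preimage), so T is not surjective, hence not bijective.
Because the two images are disjoint, no x < −6 has T(x) = T(−6), so we compute T⁻¹(37): 37 lies in (34, ∞), so solve −8x − 14 = 37: x = (37 + 14)/(−8) = −51/8.

-51/8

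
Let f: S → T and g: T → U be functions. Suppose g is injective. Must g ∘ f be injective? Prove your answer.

not injective

No. Take S = {0, 1}, T = U = {0, 1, 2}, f(0) = f(1) = 0, and g = identity (injective).
Then (g ∘ f)(0) = (g ∘ f)(1) = 0 with 0 ≠ 1, so g ∘ f is not injective.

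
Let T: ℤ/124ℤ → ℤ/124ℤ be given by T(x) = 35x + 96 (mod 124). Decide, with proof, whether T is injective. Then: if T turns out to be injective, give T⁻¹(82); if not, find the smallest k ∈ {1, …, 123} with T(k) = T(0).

Recall that injectivity means: for all s, t in the domain, T(s) = T(t) implies s = t.
If T(s) = T(t), then 35s ≡ 35t (mod 124). Because gcd(35, 124) = 1, we may cancel 35 to get s ≡ t (mod 124).
Hence T is injective.
We now compute 35⁻¹ mod 124 explicitly. Euclid's algorithm: 124 = 3·35 + 19, 35 = 1·19 + 16, 19 = 1·16 + 3, 16 = 5·3 + 1; back-substituting gives 1 = 39·35 − 11·124, so 35⁻¹ ≡ 39 (mod 124).
Since T is injective, we find T⁻¹(82): we need 35x ≡ 82 − 96 ≡ 110 (mod 124). Using 35⁻¹ = 39: x ≡ 39·110 = 4290 = 34·124 + 74, so x = 74.
Check: T(74) = 35·74 + 96 = 2686 = 21·124 + 82 ≡ 82 (mod 124).

74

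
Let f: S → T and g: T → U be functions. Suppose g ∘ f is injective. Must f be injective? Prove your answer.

injective

Suppose f(a) = f(b). Applying g: (g ∘ f)(a) = (g ∘ f)(b). Since g ∘ f is injective, a = b. Therefore f is injective.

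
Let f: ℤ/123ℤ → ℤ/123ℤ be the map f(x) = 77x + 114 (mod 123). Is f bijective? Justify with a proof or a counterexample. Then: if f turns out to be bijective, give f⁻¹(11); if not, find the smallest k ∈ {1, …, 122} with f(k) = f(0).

37

Recall that injectivity means: for all u, v in the domain, f(u) = f(v) implies u = v.
Suppose f(u) = f(v) in ℤ/123ℤ. Then 77u + 114 ≡ 77v + 114 (mod 123), therefore 77(u − v) ≡ 0 (mod 123).
Since gcd(77, 123) = 1, 77 is invertible modulo 123, so u − v ≡ 0 (mod 123), i.e. u = v.
We now compute 77⁻¹ mod 123 explicitly. Euclid's algorithm: 123 = 1·77 + 46, 77 = 1·46 + 31, 46 = 1·31 + 15, 31 = 2·15 + 1; back-substituting gives 1 = 8·77 − 5·123, so 77⁻¹ ≡ 8 (mod 123).
For any y ∈ ℤ/123ℤ, x = 8(y − 114) mod 123 satisfies f(x) = 77·8(y − 114) + 114 ≡ y (since 77·8 ≡ 1 mod 123). So every y has a preimage.
Therefore f is bijective.
Since f is bijective, we find f⁻¹(11): we need 77x ≡ 11 − 114 ≡ 20 (mod 123). Using 77⁻¹ = 8: x ≡ 8·20 = 160 = 1·123 + 37, so x = 37.
Check: f(37) = 77·37 + 114 = 2963 = 24·123 + 11 ≡ 11 (mod 123).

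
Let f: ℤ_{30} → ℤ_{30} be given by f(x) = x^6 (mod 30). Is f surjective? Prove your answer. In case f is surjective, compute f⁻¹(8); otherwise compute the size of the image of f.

f(2): Repeated squaring mod 30: 2^1 ≡ 2, 2^2 ≡ 2² = 4, 2^4 ≡ 4² = 16. Since 6 = 4 + 2, 2^6 ≡ 16·4: 16·4 = 64 ≡ 4. So 2^6 ≡ 4 (mod 30).
f(8): Repeated squaring mod 30: 8^1 ≡ 8, 8^2 ≡ 8² = 64 ≡ 4, 8^4 ≡ 4² = 16. Since 6 = 4 + 2, 8^6 ≡ 16·4: 16·4 = 64 ≡ 4. So 8^6 ≡ 4 (mod 30).
So f(2) = f(8) = 4 while 2 ≠ 8, thus f is not injective.
A non-injective map from the 30-element set ℤ_{30} to itself takes at most 29 distinct values, so it cannot be surjective. So f is not surjective.
Since f is not surjective, we determine |image(f)|. Computing x^6 mod 30 for each x (by repeated squaring, reducing mod 30 at every step), the values f(0), f(1), …, f(29) are: 0, 1, 4, 9, 16, 25, 6, 19, 4, 21, 10, 1, 24, 19, 16, 15, 16, 19, 24, 1, 10, 21, 4, 19, 6, 25, 16, 9, 4, 1.
The distinct values are {0, 1, 4, 6, 9, 10, 15, 16, 19, 21, 24, 25}; there are 12 of them.

12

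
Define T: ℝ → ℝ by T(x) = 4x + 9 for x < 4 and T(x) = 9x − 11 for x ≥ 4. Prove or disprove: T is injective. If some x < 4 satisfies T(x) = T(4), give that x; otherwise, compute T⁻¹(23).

Both pieces are strictly increasing (slopes 4 and 9), so each is injective on its own interval.
The left piece maps (−∞, 4) onto (−∞, 25); the right piece maps [4, ∞) onto [25, ∞).
These images are disjoint, so no value is attained by both pieces. Thus T is injective.
Because the two images are disjoint, no x < 4 has T(x) = T(4), so we compute T⁻¹(23): 23 lies in (−∞, 25), so solve 4x + 9 = 23: x = (23 − 9)/4 = 7/2.

7/2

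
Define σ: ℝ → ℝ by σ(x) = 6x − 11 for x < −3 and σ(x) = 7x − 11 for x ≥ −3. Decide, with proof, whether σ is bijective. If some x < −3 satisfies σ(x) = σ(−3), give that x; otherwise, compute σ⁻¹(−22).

-7/2

Both pieces are strictly increasing (slopes 6 and 7), so each is injective on its own interval.
The left piece maps (−∞, −3) onto (−∞, −29); the right piece maps [−3, ∞) onto [−32, ∞).
These images overlap. In particular σ(−3) = −32 (right piece), and solving 6x − 11 = −32 on the left piece gives x = −7/2 < −3.
So σ(−7/2) = σ(−3) with −7/2 ≠ −3, and σ is not injective, hence not bijective. This x = −7/2 is the requested value below −3.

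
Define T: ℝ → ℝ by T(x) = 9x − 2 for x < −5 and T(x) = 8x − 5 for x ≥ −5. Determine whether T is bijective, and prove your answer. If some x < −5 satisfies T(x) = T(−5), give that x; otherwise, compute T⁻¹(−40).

-35/8

Both pieces are strictly increasing (slopes 9 and 8), so each is injective on its own interval.
The left piece maps (−∞, −5) onto (−∞, −47); the right piece maps [−5, ∞) onto [−45, ∞).
The images leave a gap (−47 has no preimage), so T is not surjective, hence not bijective.
Because the two images are disjoint, no x < −5 has T(x) = T(−5), so we compute T⁻¹(−40): −40 lies in [−45, ∞), so solve 8x − 5 = −40: x = (−40 + 5)/8 = −35/8.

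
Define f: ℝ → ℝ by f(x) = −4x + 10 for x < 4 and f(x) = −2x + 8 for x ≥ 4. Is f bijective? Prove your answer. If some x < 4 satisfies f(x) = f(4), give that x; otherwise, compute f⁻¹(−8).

Both pieces are strictly decreasing (slopes −4 and −2), so each is injective on its own interval.
The left piece maps (−∞, 4) onto (−6, ∞); the right piece maps [4, ∞) onto (−∞, 0].
These images overlap. In particular f(4) = 0 (right piece), and solving −4x + 10 = 0 on the left piece gives x = 5/2 < 4.
So f(5/2) = f(4) with 5/2 ≠ 4, and f is not injective, hence not bijective. This x = 5/2 is the requested value below 4.

5/2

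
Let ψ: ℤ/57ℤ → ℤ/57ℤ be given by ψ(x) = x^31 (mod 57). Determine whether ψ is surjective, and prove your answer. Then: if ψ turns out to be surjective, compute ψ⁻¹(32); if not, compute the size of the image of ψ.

Computing x^31 mod 57 for each x (by repeated squaring, reducing mod 57 at every step), the values ψ(0), ψ(1), …, ψ(56) are: 0, 1, 41, 33, 28, 17, 42, 7, 8, 6, 13, 11, 12, 34, 2, 48, 43, 35, 18, 19, 20, 3, 52, 47, 36, 4, 26, 27, 25, 32, 30, 31, 53, 21, 10, 5, 54, 37, 38, 39, 22, 14, 9, 55, 23, 45, 46, 44, 51, 49, 50, 15, 40, 29, 24, 16, 56.
Every element of ℤ/57ℤ appears exactly once in this list, so ψ is a bijection, and in particular surjective.
Since ψ is surjective, we read off the preimage of 32 from the same table: ψ(29) = 32, so ψ⁻¹(32) = 29.

29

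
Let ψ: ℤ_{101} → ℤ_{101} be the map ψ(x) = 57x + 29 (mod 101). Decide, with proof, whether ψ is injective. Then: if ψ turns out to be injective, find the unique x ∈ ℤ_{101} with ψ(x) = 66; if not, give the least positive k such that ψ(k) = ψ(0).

Recall: ψ is injective when ψ(x_1) = ψ(x_2) forces x_1 = x_2.
Suppose ψ(x_1) = ψ(x_2) in ℤ_{101}. Then 57x_1 + 29 ≡ 57x_2 + 29 (mod 101), thus 57(x_1 − x_2) ≡ 0 (mod 101).
Since gcd(57, 101) = 1, 57 is invertible modulo 101, thus x_1 − x_2 ≡ 0 (mod 101), i.e. x_1 = x_2.
Therefore ψ is injective.
We now compute 57⁻¹ mod 101 explicitly. Euclid's algorithm: 101 = 1·57 + 44, 57 = 1·44 + 13, 44 = 3·13 + 5, 13 = 2·5 + 3, 5 = 1·3 + 2, 3 = 1·2 + 1; back-substituting gives 1 = 39·57 − 22·101, so 57⁻¹ ≡ 39 (mod 101).
Since ψ is injective, we compute ψ⁻¹(66): solve 57x + 29 ≡ 66 (mod 101), i.e. 57x ≡ 37 (mod 101).
Multiplying by 57⁻¹ = 39 gives x ≡ 39·37 = 1443 = 14·101 + 29 ≡ 29 (mod 101).
Check: ψ(29) = 57·29 + 29 = 1682 = 16·101 + 66 ≡ 66 (mod 101).

29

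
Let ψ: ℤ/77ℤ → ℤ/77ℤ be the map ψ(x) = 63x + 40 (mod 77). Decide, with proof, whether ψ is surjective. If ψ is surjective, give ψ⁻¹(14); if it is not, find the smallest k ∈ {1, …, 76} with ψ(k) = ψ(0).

11

Recall that ψ is surjective if every y in the codomain equals ψ(x) for some x in the domain.
Since gcd(63, 77) = 7, we have 63x ≡ 0 (mod 7) for all x, so ψ(x) ≡ 5 (mod 7).
But 0 ≢ 5 (mod 7), so 0 ∈ ℤ/77ℤ has no preimage. Thus ψ is not surjective.
Since ψ is not surjective, we find the least positive k with ψ(k) = ψ(0): this means 63k ≡ 0 (mod 77), i.e. 77 ∣ 63k. Since gcd(63, 77) = 7, dividing through by 7 this holds exactly when 11 ∣ 9k, and as gcd(9, 11) = 1, exactly when 11 ∣ k.
The smallest positive such k is 11.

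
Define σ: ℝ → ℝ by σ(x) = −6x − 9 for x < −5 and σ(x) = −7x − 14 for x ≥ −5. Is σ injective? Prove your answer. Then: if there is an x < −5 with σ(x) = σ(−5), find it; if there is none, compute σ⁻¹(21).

-5

Both pieces are strictly decreasing (slopes −6 and −7), so each is injective on its own interval.
The left piece maps (−∞, −5) onto (21, ∞); the right piece maps [−5, ∞) onto (−∞, 21].
These images are disjoint, so no value is attained by both pieces. Hence σ is injective.
Because the two images are disjoint, no x < −5 has σ(x) = σ(−5), so we compute σ⁻¹(21): 21 lies in (−∞, 21], so solve −7x − 14 = 21: x = (21 + 14)/(−7) = −5.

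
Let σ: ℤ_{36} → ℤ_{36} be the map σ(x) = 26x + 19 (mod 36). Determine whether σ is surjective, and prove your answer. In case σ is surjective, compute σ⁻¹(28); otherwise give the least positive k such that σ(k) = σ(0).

Recall that surjectivity means every element of the codomain has a preimage under σ.
Since gcd(26, 36) = 2, we have 26x ≡ 0 (mod 2) for all x, so σ(x) ≡ 1 (mod 2).
But 0 ≢ 1 (mod 2), so 0 ∈ ℤ_{36} has no preimage. Therefore σ is not surjective.
Since σ is not surjective, we find the least positive k with σ(k) = σ(0): this means 26k ≡ 0 (mod 36), i.e. 36 ∣ 26k. Since gcd(26, 36) = 2, dividing through by 2 this holds exactly when 18 ∣ 13k, and as gcd(13, 18) = 1, exactly when 18 ∣ k.
The smallest positive such k is 18.

18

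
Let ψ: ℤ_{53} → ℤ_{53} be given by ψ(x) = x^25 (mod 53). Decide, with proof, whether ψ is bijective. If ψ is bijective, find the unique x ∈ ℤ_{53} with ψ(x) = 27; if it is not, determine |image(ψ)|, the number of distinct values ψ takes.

Since 53 is prime, the nonzero elements of ℤ_{53} form a cyclic group of order 52.
As gcd(25, 52) = 1, raising to the 25th power is a bijection on this group: if s^25 ≡ t^25 then (st^{−1})^25 = 1, and the only element of order dividing gcd(25, 52) = 1 is 1, so s = t.
With ψ(0) = 0 this makes ψ injective on all of ℤ_{53}, hence bijective (finite equal-size domain and codomain). In particular ψ is bijective.
Since ψ is bijective, we find the preimage of 27. The inverse of x ↦ x^25 on (ℤ_{53})^× is x ↦ x^25, because 25·25 = 625 = 12·52 + 1 ≡ 1 (mod 52) and x^{52} = 1 for x ≠ 0 (Fermat). So ψ⁻¹(27) = 27^25 mod 53.
Repeated squaring mod 53: 27^1 ≡ 27, 27^2 ≡ 27² = 729 ≡ 40, 27^4 ≡ 40² = 1600 ≡ 10, 27^8 ≡ 10² = 100 ≡ 47, 27^16 ≡ 47² = 2209 ≡ 36. Since 25 = 16 + 8 + 1, 27^25 ≡ 36·47·27: 36·47 = 1692 ≡ 49, then 49·27 = 1323 ≡ 51. So 27^25 ≡ 51 (mod 53).
Hence ψ⁻¹(27) = 51.

51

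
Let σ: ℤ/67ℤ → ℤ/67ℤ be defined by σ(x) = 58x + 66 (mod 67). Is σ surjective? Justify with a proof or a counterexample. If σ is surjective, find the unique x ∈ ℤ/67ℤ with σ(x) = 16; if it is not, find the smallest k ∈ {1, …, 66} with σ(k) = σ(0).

13

Since gcd(58, 67) = 1, 58 is invertible modulo 67. Euclid's algorithm: 67 = 1·58 + 9, 58 = 6·9 + 4, 9 = 2·4 + 1; back-substituting gives 1 = 52·58 − 45·67, so 58⁻¹ ≡ 52 (mod 67).
Then y ↦ 52(y − 66) is a two-sided inverse to σ, so every y ∈ ℤ/67ℤ has a preimage.
Thus σ is surjective.
Since σ is surjective, we find σ⁻¹(16): we need 58x ≡ 16 − 66 ≡ 17 (mod 67). Using 58⁻¹ = 52: x ≡ 52·17 = 884 = 13·67 + 13, so x = 13.
Check: σ(13) = 58·13 + 66 = 820 = 12·67 + 16 ≡ 16 (mod 67).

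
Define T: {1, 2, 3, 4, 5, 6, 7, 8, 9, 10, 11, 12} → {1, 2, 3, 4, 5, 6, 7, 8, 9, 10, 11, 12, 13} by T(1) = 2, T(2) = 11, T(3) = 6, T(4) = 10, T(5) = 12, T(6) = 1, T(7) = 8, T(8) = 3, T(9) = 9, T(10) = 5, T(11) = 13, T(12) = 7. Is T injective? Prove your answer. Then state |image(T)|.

The values T(1), …, T(12) are 2, 11, 6, 10, 12, 1, 8, 3, 9, 5, 13, 7 — all distinct.
So T(u) = T(v) only when u = v, and T is injective.
The image of T is {1, 2, 3, 5, 6, 7, 8, 9, 10, 11, 12, 13}, which has 12 elements.

12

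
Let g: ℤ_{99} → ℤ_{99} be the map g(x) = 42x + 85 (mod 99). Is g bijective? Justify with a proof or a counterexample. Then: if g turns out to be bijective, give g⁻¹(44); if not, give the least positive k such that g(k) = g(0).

We have gcd(42, 99) = 3 > 1. Taking a = 0 and b = 33: g(0) = 85 and g(33) = 42·33 + 85 = 1471 ≡ 85 (mod 99).
So g(0) = g(33) while 0 ≠ 33, so g is not injective, hence not bijective.
Since g is not bijective, we find the least positive k with g(k) = g(0): this means 42k ≡ 0 (mod 99), i.e. 99 ∣ 42k. Since gcd(42, 99) = 3, dividing through by 3 this holds exactly when 33 ∣ 14k, and as gcd(14, 33) = 1, exactly when 33 ∣ k.
The smallest positive such k is 33.

33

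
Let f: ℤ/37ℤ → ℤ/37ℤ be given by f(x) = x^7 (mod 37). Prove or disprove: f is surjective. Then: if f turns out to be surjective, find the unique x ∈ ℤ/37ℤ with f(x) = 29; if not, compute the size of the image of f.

8

Since 37 is prime, the nonzero elements of ℤ/37ℤ form a cyclic group of order 36.
As gcd(7, 36) = 1, raising to the 7th power is a bijection on this group: if a^7 ≡ b^7 then (ab^{−1})^7 = 1, and the only element of order dividing gcd(7, 36) = 1 is 1, so a = b.
With f(0) = 0 this makes f injective on all of ℤ/37ℤ, hence bijective (finite equal-size domain and codomain). In particular f is surjective.
Since f is surjective, we find the preimage of 29. The inverse of x ↦ x^7 on (ℤ/37ℤ)^× is x ↦ x^31, because 7·31 = 217 = 6·36 + 1 ≡ 1 (mod 36) and x^{36} = 1 for x ≠ 0 (Fermat). So f⁻¹(29) = 29^31 mod 37.
Repeated squaring mod 37: 29^1 ≡ 29, 29^2 ≡ 29² = 841 ≡ 27, 29^4 ≡ 27² = 729 ≡ 26, 29^8 ≡ 26² = 676 ≡ 10, 29^16 ≡ 10² = 100 ≡ 26. Since 31 = 16 + 8 + 4 + 2 + 1, 29^31 ≡ 26·10·26·27·29: 26·10 = 260 ≡ 1, then 1·26 = 26, then 26·27 = 702 ≡ 36, then 36·29 = 1044 ≡ 8. So 29^31 ≡ 8 (mod 37).
Hence f⁻¹(29) = 8.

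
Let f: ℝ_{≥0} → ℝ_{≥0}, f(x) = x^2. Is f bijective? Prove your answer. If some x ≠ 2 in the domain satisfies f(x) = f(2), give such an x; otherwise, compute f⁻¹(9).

On ℝ_{≥0}, x ↦ x^2 is strictly increasing (injective) and for any y ∈ ℝ_{≥0} the 2nd root y^{1/2} lies in ℝ_{≥0} (surjective). So f is bijective.
Since x ↦ x^2 is strictly increasing on ℝ_{≥0}, it is injective there, so no x ≠ 2 in the domain has f(x) = f(2). We therefore compute f⁻¹(9) = 9^{1/2} = 3 (indeed 3^2 = 9).

3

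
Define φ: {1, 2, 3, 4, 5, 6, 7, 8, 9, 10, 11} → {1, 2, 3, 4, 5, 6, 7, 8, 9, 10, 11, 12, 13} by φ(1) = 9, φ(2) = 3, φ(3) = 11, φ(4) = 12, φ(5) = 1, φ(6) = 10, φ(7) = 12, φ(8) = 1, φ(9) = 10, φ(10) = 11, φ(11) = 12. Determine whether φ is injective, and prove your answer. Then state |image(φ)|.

6

φ(4) = 12 = φ(7) with 4 ≠ 7, so φ is not injective.
The image of φ is {1, 3, 9, 10, 11, 12}, which has 6 elements.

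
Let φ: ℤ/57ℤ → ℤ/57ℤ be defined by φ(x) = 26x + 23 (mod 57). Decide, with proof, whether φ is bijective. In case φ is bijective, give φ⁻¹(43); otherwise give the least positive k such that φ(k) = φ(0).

49

If φ(a) = φ(b), then 26a ≡ 26b (mod 57). Because gcd(26, 57) = 1, we may cancel 26 to get a ≡ b (mod 57).
We now compute 26⁻¹ mod 57 explicitly. Euclid's algorithm: 57 = 2·26 + 5, 26 = 5·5 + 1; back-substituting gives 1 = 11·26 − 5·57, so 26⁻¹ ≡ 11 (mod 57).
For any y ∈ ℤ/57ℤ, x = 11(y − 23) mod 57 satisfies φ(x) = 26·11(y − 23) + 23 ≡ y (since 26·11 ≡ 1 mod 57). So every y has a preimage.
So φ is bijective.
Since φ is bijective, we find φ⁻¹(43): we need 26x ≡ 43 − 23 ≡ 20 (mod 57). Using 26⁻¹ = 11: x ≡ 11·20 = 220 = 3·57 + 49, so x = 49.
Check: φ(49) = 26·49 + 23 = 1297 = 22·57 + 43 ≡ 43 (mod 57).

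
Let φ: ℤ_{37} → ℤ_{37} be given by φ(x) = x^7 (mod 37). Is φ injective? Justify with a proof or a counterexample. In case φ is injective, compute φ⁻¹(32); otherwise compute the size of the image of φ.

Since 37 is prime, the nonzero elements of ℤ_{37} form a cyclic group of order 36.
As gcd(7, 36) = 1, raising to the 7th power is a bijection on this group: if u^7 ≡ v^7 then (uv^{−1})^7 = 1, and the only element of order dividing gcd(7, 36) = 1 is 1, so u = v.
With φ(0) = 0 this makes φ injective on all of ℤ_{37}, hence bijective (finite equal-size domain and codomain). In particular φ is injective.
Since φ is injective, we find the preimage of 32. The inverse of x ↦ x^7 on (ℤ_{37})^× is x ↦ x^31, because 7·31 = 217 = 6·36 + 1 ≡ 1 (mod 36) and x^{36} = 1 for x ≠ 0 (Fermat). So φ⁻¹(32) = 32^31 mod 37.
Repeated squaring mod 37: 32^1 ≡ 32, 32^2 ≡ 32² = 1024 ≡ 25, 32^4 ≡ 25² = 625 ≡ 33, 32^8 ≡ 33² = 1089 ≡ 16, 32^16 ≡ 16² = 256 ≡ 34. Since 31 = 16 + 8 + 4 + 2 + 1, 32^31 ≡ 34·16·33·25·32: 34·16 = 544 ≡ 26, then 26·33 = 858 ≡ 7, then 7·25 = 175 ≡ 27, then 27·32 = 864 ≡ 13. So 32^31 ≡ 13 (mod 37).
Hence φ⁻¹(32) = 13.

13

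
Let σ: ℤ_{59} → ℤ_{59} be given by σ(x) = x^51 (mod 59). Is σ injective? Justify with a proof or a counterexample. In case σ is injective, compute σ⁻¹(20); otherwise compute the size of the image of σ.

51

Since 59 is prime, the nonzero elements of ℤ_{59} form a cyclic group of order 58.
As gcd(51, 58) = 1, raising to the 51st power is a bijection on this group: if s^51 ≡ t^51 then (st^{−1})^51 = 1, and the only element of order dividing gcd(51, 58) = 1 is 1, so s = t.
With σ(0) = 0 this makes σ injective on all of ℤ_{59}, hence bijective (finite equal-size domain and codomain). In particular σ is injective.
Since σ is injective, we find the preimage of 20. The inverse of x ↦ x^51 on (ℤ_{59})^× is x ↦ x^33, because 51·33 = 1683 = 29·58 + 1 ≡ 1 (mod 58) and x^{58} = 1 for x ≠ 0 (Fermat). So σ⁻¹(20) = 20^33 mod 59.
Repeated squaring mod 59: 20^1 ≡ 20, 20^2 ≡ 20² = 400 ≡ 46, 20^4 ≡ 46² = 2116 ≡ 51, 20^8 ≡ 51² = 2601 ≡ 5, 20^16 ≡ 5² = 25, 20^32 ≡ 25² = 625 ≡ 35. Since 33 = 32 + 1, 20^33 ≡ 35·20: 35·20 = 700 ≡ 51. So 20^33 ≡ 51 (mod 59).
Hence σ⁻¹(20) = 51.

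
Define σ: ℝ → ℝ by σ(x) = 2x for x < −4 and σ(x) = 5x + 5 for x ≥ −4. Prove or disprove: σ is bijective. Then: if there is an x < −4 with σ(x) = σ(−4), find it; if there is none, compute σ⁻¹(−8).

-15/2

Both pieces are strictly increasing (slopes 2 and 5), so each is injective on its own interval.
The left piece maps (−∞, −4) onto (−∞, −8); the right piece maps [−4, ∞) onto [−15, ∞).
These images overlap. In particular σ(−4) = −15 (right piece), and solving 2x = −15 on the left piece gives x = −15/2 < −4.
So σ(−15/2) = σ(−4) with −15/2 ≠ −4, and σ is not injective, hence not bijective. This x = −15/2 is the requested value below −4.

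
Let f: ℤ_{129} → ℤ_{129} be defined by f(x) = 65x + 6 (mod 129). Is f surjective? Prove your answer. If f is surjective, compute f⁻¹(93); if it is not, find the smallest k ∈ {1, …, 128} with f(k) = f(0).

Recall that f is surjective if every y in the codomain equals f(x) for some x in the domain.
Since gcd(65, 129) = 1, 65 is invertible modulo 129. Euclid's algorithm: 129 = 1·65 + 64, 65 = 1·64 + 1; back-substituting gives 1 = 2·65 − 1·129, so 65⁻¹ ≡ 2 (mod 129).
Then y ↦ 2(y − 6) is a two-sided inverse to f, so every y ∈ ℤ_{129} has a preimage.
Thus f is surjective.
Since f is surjective, we find f⁻¹(93): we need 65x ≡ 93 − 6 ≡ 87 (mod 129). Using 65⁻¹ = 2: x ≡ 2·87 = 174 = 1·129 + 45, so x = 45.
Check: f(45) = 65·45 + 6 = 2931 = 22·129 + 93 ≡ 93 (mod 129).

45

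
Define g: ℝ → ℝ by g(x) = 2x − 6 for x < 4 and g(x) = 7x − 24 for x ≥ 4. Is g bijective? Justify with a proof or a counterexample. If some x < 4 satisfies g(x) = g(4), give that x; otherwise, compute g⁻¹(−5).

1/2

Both pieces are strictly increasing (slopes 2 and 7), so each is injective on its own interval.
The left piece maps (−∞, 4) onto (−∞, 2); the right piece maps [4, ∞) onto [4, ∞).
The images leave a gap (2 has no preimage), so g is not surjective, hence not bijective.
Because the two images are disjoint, no x < 4 has g(x) = g(4), so we compute g⁻¹(−5): −5 lies in (−∞, 2), so solve 2x − 6 = −5: x = (−5 + 6)/2 = 1/2.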